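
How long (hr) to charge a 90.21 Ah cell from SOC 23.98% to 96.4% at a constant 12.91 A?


delta_Ah = 90.21 * (96.4 - 23.98) / 100 = 65.33 Ah
t = delta_Ah / I = 65.33 / 12.91 = 5.060 hr

5.060 hr


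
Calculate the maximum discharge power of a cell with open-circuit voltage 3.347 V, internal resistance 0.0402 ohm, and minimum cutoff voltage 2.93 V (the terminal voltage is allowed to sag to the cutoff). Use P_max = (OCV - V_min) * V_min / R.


P_max = (OCV - V_min) * V_min / R = (3.347 - 2.93) * 2.93 / 0.0402 = 0.417 * 2.93 / 0.0402 = 30.39 W

30.39 W


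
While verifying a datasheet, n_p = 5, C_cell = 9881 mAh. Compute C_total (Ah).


Convert: C_cell = 9881 mAh = 9.881 Ah
C_total = 5 * 9.881 = 49.405 Ah

49.405 Ah


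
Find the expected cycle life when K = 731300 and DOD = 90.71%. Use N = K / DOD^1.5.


DOD^1.5 = 863.94
N = K / DOD^1.5 = 731300 / 863.94 = 846.5

846.5 cycles


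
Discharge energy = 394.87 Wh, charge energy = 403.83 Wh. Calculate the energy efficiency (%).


Round-trip efficiency = 394.87/403.83 * 100% = 97.78%

97.78%


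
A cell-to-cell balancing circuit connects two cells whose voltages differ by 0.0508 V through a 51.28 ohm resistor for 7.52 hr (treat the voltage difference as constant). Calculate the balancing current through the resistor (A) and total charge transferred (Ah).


I_bal = dV / R = 0.0508 / 51.28 = 9.9064e-04 A
Q = I_bal * t = 9.9064e-04 * 7.52 = 0.007450 Ah

I=9.9064e-04 A, Q=0.007450 Ah


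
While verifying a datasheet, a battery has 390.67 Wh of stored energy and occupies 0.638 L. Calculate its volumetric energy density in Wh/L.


ED = E / V = 390.67 / 0.638 = 612.3 Wh/L

612.3 Wh/L


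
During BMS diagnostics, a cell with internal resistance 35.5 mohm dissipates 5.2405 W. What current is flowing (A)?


Convert: R = 35.5 mohm = 0.0355 ohm
I = sqrt(Q / R) = sqrt(5.2405 / 0.0355) = sqrt(147.62) = 12.15 A

12.15 A


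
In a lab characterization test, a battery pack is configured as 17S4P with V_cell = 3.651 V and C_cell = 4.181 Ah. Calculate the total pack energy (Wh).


V_pack = 17 * 3.651 = 62.067 V
C_pack = 4 * 4.181 = 16.724 Ah
E = V_pack * C_pack = 62.067 * 16.724 = 1038 Wh

1038 Wh


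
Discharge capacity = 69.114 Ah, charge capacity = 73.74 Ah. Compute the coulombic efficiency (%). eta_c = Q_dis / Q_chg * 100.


Coulombic efficiency = 69.114/73.74 * 100% = 93.73%

93.73%


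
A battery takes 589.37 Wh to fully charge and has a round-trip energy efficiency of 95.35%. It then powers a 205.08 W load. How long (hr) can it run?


Step 1: E_discharge = eta/100 * E_charge = 95.35/100 * 589.37 = 561.96 Wh
Step 2: t = E_discharge / P = 561.96 / 205.08 = 2.740 hr

2.740 hr


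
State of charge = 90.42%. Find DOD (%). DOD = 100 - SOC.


Complement of SOC: DOD = 100% - 90.42% = 9.58%

9.58%


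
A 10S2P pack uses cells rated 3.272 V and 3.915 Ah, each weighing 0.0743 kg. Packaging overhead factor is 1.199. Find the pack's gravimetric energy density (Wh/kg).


Step 1: V_pack = 10 * 3.272 = 32.72 V
Step 2: C_pack = 2 * 3.915 = 7.83 Ah
Step 3: E_pack = V_pack * C_pack = 32.72 * 7.83 = 256.2 Wh
Step 4: m_pack = 10 * 2 * 0.0743 * 1.199 = 1.7817 kg
Step 5: ED = E_pack / m_pack = 256.2 / 1.7817 = 143.8 Wh/kg

143.8 Wh/kg


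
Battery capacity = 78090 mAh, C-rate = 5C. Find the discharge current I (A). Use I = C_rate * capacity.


Convert: capacity = 78090 mAh = 78.09 Ah
At 5C: I = 5 * 78.09 Ah = 390.45 A

390.45 A


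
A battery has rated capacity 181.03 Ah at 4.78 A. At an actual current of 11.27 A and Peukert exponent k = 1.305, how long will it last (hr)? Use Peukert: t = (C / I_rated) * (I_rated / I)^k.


t_rated = C / I_rated = 181.03 / 4.78 = 37.872 hr
(I_rated/I)^k = (0.42413)^1.305 = 0.3265
t = t_rated * (I_rated/I)^k = 37.872 * 0.3265 = 12.37 hr

12.37 hr


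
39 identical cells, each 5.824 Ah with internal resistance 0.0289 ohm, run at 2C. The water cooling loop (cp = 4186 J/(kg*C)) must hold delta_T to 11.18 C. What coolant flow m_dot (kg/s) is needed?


Step 1: I = 2 * 5.824 = 11.648 A
Step 2: Q_cell = I^2 * R = 11.648^2 * 0.0289 = 3.921 W
Step 3: Q_total = 39 * 3.921 = 152.92 W
Step 4: m_dot = Q_total / (cp * dT) = 152.92 / (4186 * 11.18) = 0.003268 kg/s

0.003268 kg/s


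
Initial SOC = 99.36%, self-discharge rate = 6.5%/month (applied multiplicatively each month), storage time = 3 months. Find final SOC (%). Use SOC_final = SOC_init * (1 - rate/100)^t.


Monthly retention factor = 1 - 6.5/100 = 0.935
Over 3 months: factor^3 = 0.8174
SOC_final = 99.36 * 0.8174 = 81.22%

81.22%


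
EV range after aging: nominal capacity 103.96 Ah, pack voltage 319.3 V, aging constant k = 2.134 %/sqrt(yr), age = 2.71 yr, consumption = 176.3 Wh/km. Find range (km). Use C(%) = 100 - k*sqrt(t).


Step 1: capacity retention = 100 - 2.134 * sqrt(2.71) = 100 - 2.134 * 1.6462 = 96.487%
Step 2: C_now = 103.96 * 96.487/100 = 100.31 Ah
Step 3: E_pack = V * C_now = 319.3 * 100.31 = 32029 Wh
Step 4: range = E_pack / consumption = 32029 / 176.3 = 181.7 km

181.7 km


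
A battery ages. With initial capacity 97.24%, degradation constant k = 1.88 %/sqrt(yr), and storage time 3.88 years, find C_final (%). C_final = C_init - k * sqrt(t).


Step 1: sqrt(3.88 yr) = 1.9698
Step 2: drop = 1.88 * 1.9698 = 3.7032
Step 3: C_final = 97.24 - 3.7032 = 93.54%

93.54%


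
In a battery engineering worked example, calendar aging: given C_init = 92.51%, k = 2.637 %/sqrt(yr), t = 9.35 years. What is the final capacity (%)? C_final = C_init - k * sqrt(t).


Step 1: sqrt(9.35 yr) = 3.0578
Step 2: drop = 2.637 * 3.0578 = 8.0634
Step 3: C_final = 92.51 - 8.0634 = 84.45%

84.45%


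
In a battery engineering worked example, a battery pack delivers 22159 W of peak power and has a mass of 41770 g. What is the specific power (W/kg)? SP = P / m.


Convert: m = 41770 g = 41.77 kg
SP = P / m = 22159 / 41.77 = 530.5 W/kg

530.5 W/kg


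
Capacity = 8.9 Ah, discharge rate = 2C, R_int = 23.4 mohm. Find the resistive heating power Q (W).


Convert: R = 23.4 mohm = 0.0234 ohm
Step 1: I = C_rate * capacity = 2 * 8.9 = 17.8 A
Step 2: Q = I^2 * R = 17.8^2 * 0.0234 = 316.84 * 0.0234 = 7.414 W

7.414 W


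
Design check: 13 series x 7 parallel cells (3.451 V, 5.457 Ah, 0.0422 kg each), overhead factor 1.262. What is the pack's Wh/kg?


Step 1: V_pack = 13 * 3.451 = 44.863 V
Step 2: C_pack = 7 * 5.457 = 38.199 Ah
Step 3: E_pack = V_pack * C_pack = 44.863 * 38.199 = 1713.7 Wh
Step 4: m_pack = 13 * 7 * 0.0422 * 1.262 = 4.8463 kg
Step 5: ED = E_pack / m_pack = 1713.7 / 4.8463 = 353.6 Wh/kg

353.6 Wh/kg


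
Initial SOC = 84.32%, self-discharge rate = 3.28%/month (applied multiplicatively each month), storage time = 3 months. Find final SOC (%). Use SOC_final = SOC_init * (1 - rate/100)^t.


Monthly retention factor = 1 - 3.28/100 = 0.9672
Over 3 months: factor^3 = 0.90479
SOC_final = 84.32 * 0.90479 = 76.29%

76.29%


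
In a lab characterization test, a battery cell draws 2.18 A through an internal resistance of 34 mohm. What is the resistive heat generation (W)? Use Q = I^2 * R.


Convert: R = 34 mohm = 0.034 ohm
Q = I^2 * R = 2.18^2 * 0.034 = 0.1616 W

0.1616 W


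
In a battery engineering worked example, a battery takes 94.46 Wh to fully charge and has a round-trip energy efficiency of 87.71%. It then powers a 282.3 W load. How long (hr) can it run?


Step 1: E_discharge = eta/100 * E_charge = 87.71/100 * 94.46 = 82.851 Wh
Step 2: t = E_discharge / P = 82.851 / 282.3 = 0.2935 hr

0.2935 hr


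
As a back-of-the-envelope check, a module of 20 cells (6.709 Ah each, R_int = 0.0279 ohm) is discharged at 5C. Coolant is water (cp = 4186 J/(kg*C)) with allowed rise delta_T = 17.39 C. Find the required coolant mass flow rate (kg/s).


Step 1: I = 5 * 6.709 = 33.545 A
Step 2: Q_cell = I^2 * R = 33.545^2 * 0.0279 = 31.395 W
Step 3: Q_total = 20 * 31.395 = 627.9 W
Step 4: m_dot = Q_total / (cp * dT) = 627.9 / (4186 * 17.39) = 0.008626 kg/s

0.008626 kg/s


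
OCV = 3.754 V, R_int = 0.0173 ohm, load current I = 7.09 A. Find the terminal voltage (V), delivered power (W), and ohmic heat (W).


Step 1: V_terminal = OCV - I*R = 3.754 - 7.09 * 0.0173 = 3.6313 V
Step 2: P_out = V_terminal * I = 3.6313 * 7.09 = 25.75 W
Step 3: Q = I^2 * R = 7.09^2 * 0.0173 = 0.8696 W

V=3.6313 V, P=25.75 W, Q=0.8696 W


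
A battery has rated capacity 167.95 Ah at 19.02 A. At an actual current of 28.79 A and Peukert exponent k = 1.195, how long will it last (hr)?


t_rated = C / I_rated = 167.95 / 19.02 = 8.8302 hr
(I_rated/I)^k = (0.66065)^1.195 = 0.60935
t = t_rated * (I_rated/I)^k = 8.8302 * 0.60935 = 5.381 hr

5.381 hr


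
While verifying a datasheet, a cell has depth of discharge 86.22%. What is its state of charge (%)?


SOC = 100 - DOD = 100 - 86.22 = 13.78%

13.78%


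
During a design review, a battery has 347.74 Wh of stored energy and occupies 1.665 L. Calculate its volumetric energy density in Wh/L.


ED = E / V = 347.74 / 1.665 = 208.9 Wh/L

208.9 Wh/L


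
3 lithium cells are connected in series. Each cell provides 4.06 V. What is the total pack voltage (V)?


V_pack = n * V_cell = 3 * 4.06 = 12.18 V

12.18 V


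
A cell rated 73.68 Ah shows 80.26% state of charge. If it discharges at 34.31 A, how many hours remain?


Step 1: remaining = SOC/100 * C_total = 80.26/100 * 73.68 = 59.136 Ah
Step 2: t = remaining / I = 59.136 / 34.31 = 1.724 hr

1.724 hr


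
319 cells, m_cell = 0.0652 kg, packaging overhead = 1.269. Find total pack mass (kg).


Cell mass sum = 319 * 0.0652 = 20.799 kg
With overhead 1.269: m_pack = 20.799 * 1.269 = 26.39 kg

26.39 kg


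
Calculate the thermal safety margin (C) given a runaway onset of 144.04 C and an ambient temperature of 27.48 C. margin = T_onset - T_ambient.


Safety margin = 144.04 C - 27.48 C = 116.56 C

116.56 C


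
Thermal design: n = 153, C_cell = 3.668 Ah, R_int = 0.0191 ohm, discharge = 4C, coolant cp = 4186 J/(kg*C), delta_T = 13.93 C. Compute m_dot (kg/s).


Step 1: I = 4 * 3.668 = 14.672 A
Step 2: Q_cell = I^2 * R = 14.672^2 * 0.0191 = 4.1116 W
Step 3: Q_total = 153 * 4.1116 = 629.07 W
Step 4: m_dot = Q_total / (cp * dT) = 629.07 / (4186 * 13.93) = 0.01079 kg/s

0.01079 kg/s


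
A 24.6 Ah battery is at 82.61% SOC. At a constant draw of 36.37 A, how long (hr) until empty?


Step 1: remaining = SOC/100 * C_total = 82.61/100 * 24.6 = 20.322 Ah
Step 2: t = remaining / I = 20.322 / 36.37 = 0.5588 hr

0.5588 hr


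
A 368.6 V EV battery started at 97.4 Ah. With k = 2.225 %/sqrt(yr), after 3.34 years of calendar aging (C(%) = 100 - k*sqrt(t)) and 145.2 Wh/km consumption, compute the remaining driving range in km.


Step 1: capacity retention = 100 - 2.225 * sqrt(3.34) = 100 - 2.225 * 1.8276 = 95.934%
Step 2: C_now = 97.4 * 95.934/100 = 93.44 Ah
Step 3: E_pack = V * C_now = 368.6 * 93.44 = 34442 Wh
Step 4: range = E_pack / consumption = 34442 / 145.2 = 237.2 km

237.2 km


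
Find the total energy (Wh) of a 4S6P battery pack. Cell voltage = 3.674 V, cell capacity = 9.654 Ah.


V_pack = 4 * 3.674 = 14.696 V
C_pack = 6 * 9.654 = 57.924 Ah
E = V_pack * C_pack = 14.696 * 57.924 = 851.3 Wh

851.3 Wh


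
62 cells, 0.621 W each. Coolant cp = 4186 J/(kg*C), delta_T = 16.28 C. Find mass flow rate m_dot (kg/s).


Q_total = 62 * 0.621 = 38.502 W
m_dot = Q_total / (cp * dT) = 38.502 / (4186 * 16.28) = 5.650e-04 kg/s

5.650e-04 kg/s


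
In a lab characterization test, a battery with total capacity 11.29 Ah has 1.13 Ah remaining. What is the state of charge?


SOC = (remaining / total) * 100 = (1.13 / 11.29) * 100 = 10.01%

10.01%


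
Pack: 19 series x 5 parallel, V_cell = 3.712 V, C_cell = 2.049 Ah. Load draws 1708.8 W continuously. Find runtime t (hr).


Step 1: E_pack = Ns * V_cell * Np * C_cell = 19 * 3.712 * 5 * 2.049 = 722.56 Wh
Step 2: t = E_pack / P = 722.56 / 1708.8 = 0.4228 hr

0.4228 hr


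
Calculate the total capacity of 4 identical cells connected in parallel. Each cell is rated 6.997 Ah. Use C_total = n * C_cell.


C_total = 4 * 6.997 = 27.988 Ah

27.988 Ah


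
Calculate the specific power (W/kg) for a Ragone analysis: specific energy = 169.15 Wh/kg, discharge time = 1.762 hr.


Specific power = 169.15 Wh/kg / 1.762 hr = 96.00 W/kg

96.00 W/kg


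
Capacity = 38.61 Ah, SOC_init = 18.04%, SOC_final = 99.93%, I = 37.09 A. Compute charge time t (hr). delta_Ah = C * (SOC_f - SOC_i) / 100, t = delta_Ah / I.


delta_Ah = 38.61 * (99.93 - 18.04) / 100 = 31.618 Ah
t = delta_Ah / I = 31.618 / 37.09 = 0.8525 hr

0.8525 hr


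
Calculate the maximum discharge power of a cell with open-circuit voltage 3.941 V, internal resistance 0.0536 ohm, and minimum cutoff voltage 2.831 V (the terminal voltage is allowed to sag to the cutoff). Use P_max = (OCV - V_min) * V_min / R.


P_max = (OCV - V_min) * V_min / R = (3.941 - 2.831) * 2.831 / 0.0536 = 1.11 * 2.831 / 0.0536 = 58.63 W

58.63 W


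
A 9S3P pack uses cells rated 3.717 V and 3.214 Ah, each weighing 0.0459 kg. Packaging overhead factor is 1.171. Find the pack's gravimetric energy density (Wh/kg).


Step 1: V_pack = 9 * 3.717 = 33.453 V
Step 2: C_pack = 3 * 3.214 = 9.642 Ah
Step 3: E_pack = V_pack * C_pack = 33.453 * 9.642 = 322.55 Wh
Step 4: m_pack = 9 * 3 * 0.0459 * 1.171 = 1.4512 kg
Step 5: ED = E_pack / m_pack = 322.55 / 1.4512 = 222.3 Wh/kg

222.3 Wh/kg


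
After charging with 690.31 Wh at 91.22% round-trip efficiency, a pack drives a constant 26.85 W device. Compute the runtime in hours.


Step 1: E_discharge = eta/100 * E_charge = 91.22/100 * 690.31 = 629.7 Wh
Step 2: t = E_discharge / P = 629.7 / 26.85 = 23.45 hr

23.45 hr


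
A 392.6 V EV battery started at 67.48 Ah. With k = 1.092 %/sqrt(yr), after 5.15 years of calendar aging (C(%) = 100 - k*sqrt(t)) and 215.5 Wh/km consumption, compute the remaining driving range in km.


Step 1: capacity retention = 100 - 1.092 * sqrt(5.15) = 100 - 1.092 * 2.2694 = 97.522%
Step 2: C_now = 67.48 * 97.522/100 = 65.808 Ah
Step 3: E_pack = V * C_now = 392.6 * 65.808 = 25836 Wh
Step 4: range = E_pack / consumption = 25836 / 215.5 = 119.9 km

119.9 km


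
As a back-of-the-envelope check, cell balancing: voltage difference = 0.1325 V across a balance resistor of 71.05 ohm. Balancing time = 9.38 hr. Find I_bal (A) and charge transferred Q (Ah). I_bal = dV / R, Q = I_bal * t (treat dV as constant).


First, Ohm's law: I_bal = 0.1325 V / 71.05 ohm = 0.0018649 A
Then Q = I * t = 0.0018649 A * 9.38 hr = 0.01749 Ah

I=0.0018649 A, Q=0.01749 Ah


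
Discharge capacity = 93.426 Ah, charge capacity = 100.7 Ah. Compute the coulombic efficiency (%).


Coulombic efficiency = 93.426/100.7 * 100% = 92.78%

92.78%


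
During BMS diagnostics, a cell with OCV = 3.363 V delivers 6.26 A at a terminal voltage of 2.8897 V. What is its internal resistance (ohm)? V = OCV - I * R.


R = (OCV - V) / I = (3.363 - 2.8897) / 6.26 = 0.07561 ohm

0.07561 ohm


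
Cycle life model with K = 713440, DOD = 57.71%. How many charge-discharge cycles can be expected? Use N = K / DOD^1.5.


Step 1: DOD^1.5 = 57.71^1.5 = 438.41
Step 2: N = 713440 / 438.41 = 1627 cycles

1627 cycles


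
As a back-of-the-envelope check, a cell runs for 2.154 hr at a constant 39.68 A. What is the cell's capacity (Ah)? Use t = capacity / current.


C = I * t = 39.68 * 2.154 = 85.47 Ah

85.47 Ah


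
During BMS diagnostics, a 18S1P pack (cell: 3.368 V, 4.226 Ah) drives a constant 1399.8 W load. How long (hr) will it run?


Step 1: E_pack = Ns * V_cell * Np * C_cell = 18 * 3.368 * 1 * 4.226 = 256.2 Wh
Step 2: t = E_pack / P = 256.2 / 1399.8 = 0.1830 hr

0.1830 hr


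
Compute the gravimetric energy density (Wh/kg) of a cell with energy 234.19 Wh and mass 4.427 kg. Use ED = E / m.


Specific energy = 234.19 Wh / 4.427 kg = 52.90 Wh/kg

52.90 Wh/kg


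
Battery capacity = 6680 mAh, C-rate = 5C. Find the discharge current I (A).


Convert: capacity = 6680 mAh = 6.68 Ah
I = C_rate * capacity = 5 * 6.68 = 33.4 A

33.4 A


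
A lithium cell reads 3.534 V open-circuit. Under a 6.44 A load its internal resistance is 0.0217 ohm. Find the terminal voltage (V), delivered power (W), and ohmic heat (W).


Step 1: V_terminal = OCV - I*R = 3.534 - 6.44 * 0.0217 = 3.3943 V
Step 2: P_out = V_terminal * I = 3.3943 * 6.44 = 21.86 W
Step 3: Q = I^2 * R = 6.44^2 * 0.0217 = 0.9000 W

V=3.3943 V, P=21.86 W, Q=0.9000 W


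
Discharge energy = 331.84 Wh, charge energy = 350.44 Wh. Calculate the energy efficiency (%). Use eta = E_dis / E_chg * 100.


Round-trip efficiency = 331.84/350.44 * 100% = 94.69%

94.69%


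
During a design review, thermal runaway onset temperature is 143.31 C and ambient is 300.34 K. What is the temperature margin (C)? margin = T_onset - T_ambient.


Convert: T_ambient = 300.34 K = 27.19 C
margin = 143.31 - 27.19 = 116.12 C

116.12 C


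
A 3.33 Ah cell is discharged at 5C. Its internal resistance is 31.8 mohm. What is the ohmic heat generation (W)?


Convert: R = 31.8 mohm = 0.0318 ohm
Step 1: I = C_rate * capacity = 5 * 3.33 = 16.65 A
Step 2: Q = I^2 * R = 16.65^2 * 0.0318 = 277.22 * 0.0318 = 8.816 W

8.816 W


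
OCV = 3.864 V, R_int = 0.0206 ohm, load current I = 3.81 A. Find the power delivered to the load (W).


Step 1: V_terminal = OCV - I*R = 3.864 - 3.81 * 0.0206 = 3.7855 V
Step 2: P_out = V_terminal * I = 3.7855 * 3.81 = 14.42 W

14.42 W


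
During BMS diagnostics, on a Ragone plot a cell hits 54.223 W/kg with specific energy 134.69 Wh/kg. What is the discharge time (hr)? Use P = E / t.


t = E / P = 134.69 / 54.223 = 2.484 hr

2.484 hr


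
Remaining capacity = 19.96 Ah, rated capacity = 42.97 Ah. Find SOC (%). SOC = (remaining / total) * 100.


SOC% = 19.96 / 42.97 * 100 = 46.45%

46.45%


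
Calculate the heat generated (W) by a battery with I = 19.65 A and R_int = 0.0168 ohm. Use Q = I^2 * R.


I^2 = 386.12
Q = 386.12 * 0.0168 = 6.487 W

6.487 W


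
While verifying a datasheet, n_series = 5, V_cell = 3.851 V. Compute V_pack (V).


With 5 cells in series at 3.851 V each, V_pack = 19.255 V

19.255 V


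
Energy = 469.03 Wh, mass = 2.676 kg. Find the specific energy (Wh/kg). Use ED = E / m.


Specific energy = 469.03 Wh / 2.676 kg = 175.3 Wh/kg

175.3 Wh/kg


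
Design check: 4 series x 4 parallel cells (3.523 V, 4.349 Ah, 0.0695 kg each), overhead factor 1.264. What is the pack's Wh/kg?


Step 1: V_pack = 4 * 3.523 = 14.092 V
Step 2: C_pack = 4 * 4.349 = 17.396 Ah
Step 3: E_pack = V_pack * C_pack = 14.092 * 17.396 = 245.14 Wh
Step 4: m_pack = 4 * 4 * 0.0695 * 1.264 = 1.4056 kg
Step 5: ED = E_pack / m_pack = 245.14 / 1.4056 = 174.4 Wh/kg

174.4 Wh/kg


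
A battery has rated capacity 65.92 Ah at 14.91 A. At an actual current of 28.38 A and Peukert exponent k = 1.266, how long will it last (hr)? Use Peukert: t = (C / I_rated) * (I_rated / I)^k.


t_rated = C / I_rated = 65.92 / 14.91 = 4.4212 hr
(I_rated/I)^k = (0.52537)^1.266 = 0.4427
t = t_rated * (I_rated/I)^k = 4.4212 * 0.4427 = 1.957 hr

1.957 hr


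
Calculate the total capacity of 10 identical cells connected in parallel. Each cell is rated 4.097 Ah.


C_total = 10 * 4.097 = 40.97 Ah

40.97 Ah


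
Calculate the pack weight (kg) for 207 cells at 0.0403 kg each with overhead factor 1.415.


m_pack = n * m_cell * overhead = 207 * 0.0403 * 1.415 = 11.80 kg

11.80 kg


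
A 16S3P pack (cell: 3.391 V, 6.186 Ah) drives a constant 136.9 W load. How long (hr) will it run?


Step 1: E_pack = Ns * V_cell * Np * C_cell = 16 * 3.391 * 3 * 6.186 = 1006.9 Wh
Step 2: t = E_pack / P = 1006.9 / 136.9 = 7.355 hr

7.355 hr


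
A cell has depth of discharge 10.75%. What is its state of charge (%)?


SOC = 100 - DOD = 100 - 10.75 = 89.25%

89.25%


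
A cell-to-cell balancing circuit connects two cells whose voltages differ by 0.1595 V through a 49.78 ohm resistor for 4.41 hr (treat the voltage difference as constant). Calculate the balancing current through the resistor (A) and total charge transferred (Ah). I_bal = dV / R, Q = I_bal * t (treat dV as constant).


I_bal = dV / R = 0.1595 / 49.78 = 0.0032041 A
Q = I_bal * t = 0.0032041 * 4.41 = 0.01413 Ah

I=0.0032041 A, Q=0.01413 Ah


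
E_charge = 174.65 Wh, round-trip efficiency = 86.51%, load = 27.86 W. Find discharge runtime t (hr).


Step 1: E_discharge = eta/100 * E_charge = 86.51/100 * 174.65 = 151.09 Wh
Step 2: t = E_discharge / P = 151.09 / 27.86 = 5.423 hr

5.423 hr


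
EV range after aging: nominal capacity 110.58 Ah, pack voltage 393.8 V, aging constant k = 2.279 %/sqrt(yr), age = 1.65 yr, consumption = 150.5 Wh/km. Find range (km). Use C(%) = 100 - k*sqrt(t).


Step 1: capacity retention = 100 - 2.279 * sqrt(1.65) = 100 - 2.279 * 1.2845 = 97.073%
Step 2: C_now = 110.58 * 97.073/100 = 107.34 Ah
Step 3: E_pack = V * C_now = 393.8 * 107.34 = 42270 Wh
Step 4: range = E_pack / consumption = 42270 / 150.5 = 280.9 km

280.9 km


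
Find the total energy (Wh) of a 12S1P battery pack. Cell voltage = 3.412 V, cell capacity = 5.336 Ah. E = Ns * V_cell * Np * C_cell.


E = Ns * Vcell * Np * Ccell = 12 * 3.412 * 1 * 5.336 = 218.5 Wh

218.5 Wh


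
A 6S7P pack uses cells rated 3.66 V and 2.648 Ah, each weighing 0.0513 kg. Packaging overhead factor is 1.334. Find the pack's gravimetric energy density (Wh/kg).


Step 1: V_pack = 6 * 3.66 = 21.96 V
Step 2: C_pack = 7 * 2.648 = 18.536 Ah
Step 3: E_pack = V_pack * C_pack = 21.96 * 18.536 = 407.05 Wh
Step 4: m_pack = 6 * 7 * 0.0513 * 1.334 = 2.8742 kg
Step 5: ED = E_pack / m_pack = 407.05 / 2.8742 = 141.6 Wh/kg

141.6 Wh/kg


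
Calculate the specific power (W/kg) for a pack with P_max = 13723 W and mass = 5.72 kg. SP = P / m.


SP = P / m = 13723 / 5.72 = 2399 W/kg

2399 W/kg


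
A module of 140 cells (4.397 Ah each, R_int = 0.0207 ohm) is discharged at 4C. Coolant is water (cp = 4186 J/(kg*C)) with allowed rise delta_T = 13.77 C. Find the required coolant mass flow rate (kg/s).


Step 1: I = 4 * 4.397 = 17.588 A
Step 2: Q_cell = I^2 * R = 17.588^2 * 0.0207 = 6.4033 W
Step 3: Q_total = 140 * 6.4033 = 896.46 W
Step 4: m_dot = Q_total / (cp * dT) = 896.46 / (4186 * 13.77) = 0.01555 kg/s

0.01555 kg/s


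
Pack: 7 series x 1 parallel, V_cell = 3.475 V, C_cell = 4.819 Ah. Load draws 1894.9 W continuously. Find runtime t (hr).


Step 1: E_pack = Ns * V_cell * Np * C_cell = 7 * 3.475 * 1 * 4.819 = 117.22 Wh
Step 2: t = E_pack / P = 117.22 / 1894.9 = 0.06186 hr

0.06186 hr


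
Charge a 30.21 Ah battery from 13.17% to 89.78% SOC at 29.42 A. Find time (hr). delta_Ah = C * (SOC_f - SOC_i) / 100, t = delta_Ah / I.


delta_Ah = 30.21 * (89.78 - 13.17) / 100 = 23.144 Ah
t = delta_Ah / I = 23.144 / 29.42 = 0.7867 hr

0.7867 hr


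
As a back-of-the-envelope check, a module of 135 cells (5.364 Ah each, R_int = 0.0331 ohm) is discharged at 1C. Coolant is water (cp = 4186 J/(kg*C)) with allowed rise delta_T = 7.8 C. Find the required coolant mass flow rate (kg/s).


Step 1: I = 1 * 5.364 = 5.364 A
Step 2: Q_cell = I^2 * R = 5.364^2 * 0.0331 = 0.95237 W
Step 3: Q_total = 135 * 0.95237 = 128.57 W
Step 4: m_dot = Q_total / (cp * dT) = 128.57 / (4186 * 7.8) = 0.003938 kg/s

0.003938 kg/s


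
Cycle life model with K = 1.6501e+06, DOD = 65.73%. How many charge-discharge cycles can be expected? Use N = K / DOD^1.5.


DOD^1.5 = 532.9
N = K / DOD^1.5 = 1.6501e+06 / 532.9 = 3096

3096 cycles


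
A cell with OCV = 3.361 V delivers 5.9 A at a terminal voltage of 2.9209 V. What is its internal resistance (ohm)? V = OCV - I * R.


R = (OCV - V) / I = (3.361 - 2.9209) / 5.9 = 0.07459 ohm

0.07459 ohm


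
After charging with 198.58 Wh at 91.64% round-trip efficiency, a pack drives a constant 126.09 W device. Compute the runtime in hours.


Step 1: E_discharge = eta/100 * E_charge = 91.64/100 * 198.58 = 181.98 Wh
Step 2: t = E_discharge / P = 181.98 / 126.09 = 1.443 hr

1.443 hr


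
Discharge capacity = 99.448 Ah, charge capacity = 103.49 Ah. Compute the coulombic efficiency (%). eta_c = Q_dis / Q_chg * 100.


Coulombic efficiency = 99.448/103.49 * 100% = 96.09%

96.09%


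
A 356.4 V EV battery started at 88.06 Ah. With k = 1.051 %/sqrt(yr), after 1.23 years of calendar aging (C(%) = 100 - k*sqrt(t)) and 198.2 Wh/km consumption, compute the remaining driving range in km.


Step 1: capacity retention = 100 - 1.051 * sqrt(1.23) = 100 - 1.051 * 1.1091 = 98.834%
Step 2: C_now = 88.06 * 98.834/100 = 87.033 Ah
Step 3: E_pack = V * C_now = 356.4 * 87.033 = 31019 Wh
Step 4: range = E_pack / consumption = 31019 / 198.2 = 156.5 km

156.5 km


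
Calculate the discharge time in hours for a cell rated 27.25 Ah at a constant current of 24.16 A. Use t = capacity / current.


t = capacity / current = 27.25 / 24.16 = 1.128 hr

1.128 hr


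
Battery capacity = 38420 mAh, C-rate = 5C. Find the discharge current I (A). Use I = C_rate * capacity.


Convert: capacity = 38420 mAh = 38.42 Ah
At 5C: I = 5 * 38.42 Ah = 192.1 A

192.1 A


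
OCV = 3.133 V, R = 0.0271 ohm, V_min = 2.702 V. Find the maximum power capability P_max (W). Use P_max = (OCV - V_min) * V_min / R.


dV = OCV - V_min = 0.431 V (so I_max = dV / R)
P_max = dV * V_min / R = 0.431 * 2.702 / 0.0271 = 42.97 W

42.97 W


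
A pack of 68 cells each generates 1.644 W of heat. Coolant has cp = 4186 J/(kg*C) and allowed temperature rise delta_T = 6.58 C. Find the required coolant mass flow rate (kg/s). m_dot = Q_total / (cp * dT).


Q_total = 68 * 1.644 = 111.79 W
m_dot = Q_total / (cp * dT) = 111.79 / (4186 * 6.58) = 0.004059 kg/s

0.004059 kg/s


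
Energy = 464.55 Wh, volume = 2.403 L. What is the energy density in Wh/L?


ED = E / V = 464.55 / 2.403 = 193.3 Wh/L

193.3 Wh/L


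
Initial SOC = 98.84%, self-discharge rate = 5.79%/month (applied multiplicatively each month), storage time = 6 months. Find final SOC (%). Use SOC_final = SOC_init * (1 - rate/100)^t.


Monthly retention factor = 1 - 5.79/100 = 0.9421
Over 6 months: factor^6 = 0.69917
SOC_final = 98.84 * 0.69917 = 69.11%

69.11%


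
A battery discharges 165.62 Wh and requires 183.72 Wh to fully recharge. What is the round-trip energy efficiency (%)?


Round-trip efficiency = 165.62/183.72 * 100% = 90.15%

90.15%


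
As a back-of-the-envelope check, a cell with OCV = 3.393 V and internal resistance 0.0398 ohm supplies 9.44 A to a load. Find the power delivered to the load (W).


Step 1: V_terminal = OCV - I*R = 3.393 - 9.44 * 0.0398 = 3.0173 V
Step 2: P_out = V_terminal * I = 3.0173 * 9.44 = 28.48 W

28.48 W


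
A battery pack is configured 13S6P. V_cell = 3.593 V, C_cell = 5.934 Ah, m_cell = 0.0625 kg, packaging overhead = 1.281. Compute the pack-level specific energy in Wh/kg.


Step 1: V_pack = 13 * 3.593 = 46.709 V
Step 2: C_pack = 6 * 5.934 = 35.604 Ah
Step 3: E_pack = V_pack * C_pack = 46.709 * 35.604 = 1663 Wh
Step 4: m_pack = 13 * 6 * 0.0625 * 1.281 = 6.2449 kg
Step 5: ED = E_pack / m_pack = 1663 / 6.2449 = 266.3 Wh/kg

266.3 Wh/kg


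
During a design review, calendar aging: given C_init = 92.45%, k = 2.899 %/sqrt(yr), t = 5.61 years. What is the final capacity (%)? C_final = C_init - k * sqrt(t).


Step 1: sqrt(5.61 yr) = 2.3685
Step 2: drop = 2.899 * 2.3685 = 6.8663
Step 3: C_final = 92.45 - 6.8663 = 85.58%

85.58%


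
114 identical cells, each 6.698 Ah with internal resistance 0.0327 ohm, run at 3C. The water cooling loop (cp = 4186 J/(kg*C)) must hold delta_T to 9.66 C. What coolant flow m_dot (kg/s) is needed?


Step 1: I = 3 * 6.698 = 20.094 A
Step 2: Q_cell = I^2 * R = 20.094^2 * 0.0327 = 13.203 W
Step 3: Q_total = 114 * 13.203 = 1505.1 W
Step 4: m_dot = Q_total / (cp * dT) = 1505.1 / (4186 * 9.66) = 0.03722 kg/s

0.03722 kg/s


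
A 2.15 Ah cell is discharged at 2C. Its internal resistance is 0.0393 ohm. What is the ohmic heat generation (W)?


Step 1: I = C_rate * capacity = 2 * 2.15 = 4.3 A
Step 2: Q = I^2 * R = 4.3^2 * 0.0393 = 18.49 * 0.0393 = 0.7267 W

0.7267 W


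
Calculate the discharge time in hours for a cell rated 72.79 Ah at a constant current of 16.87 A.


Runtime = 72.79 Ah / 16.87 A = 4.315 hr

4.315 hr


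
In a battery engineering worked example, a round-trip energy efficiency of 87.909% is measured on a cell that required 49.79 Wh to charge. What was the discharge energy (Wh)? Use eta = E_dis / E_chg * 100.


E_dis = eta/100 * E_chg = 87.909/100 * 49.79 = 43.77 Wh

43.77 Wh


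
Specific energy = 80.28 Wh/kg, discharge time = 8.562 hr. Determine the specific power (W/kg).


P_specific = E / t = 80.28 / 8.562 = 9.376 W/kg

9.376 W/kg


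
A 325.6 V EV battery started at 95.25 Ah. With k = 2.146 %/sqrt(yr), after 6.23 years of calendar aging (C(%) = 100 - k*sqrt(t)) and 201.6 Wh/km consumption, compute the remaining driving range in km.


Step 1: capacity retention = 100 - 2.146 * sqrt(6.23) = 100 - 2.146 * 2.496 = 94.644%
Step 2: C_now = 95.25 * 94.644/100 = 90.148 Ah
Step 3: E_pack = V * C_now = 325.6 * 90.148 = 29352 Wh
Step 4: range = E_pack / consumption = 29352 / 201.6 = 145.6 km

145.6 km


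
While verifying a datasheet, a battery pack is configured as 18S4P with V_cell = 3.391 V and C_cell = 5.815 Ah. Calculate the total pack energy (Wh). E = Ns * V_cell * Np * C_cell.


V_pack = 18 * 3.391 = 61.038 V
C_pack = 4 * 5.815 = 23.26 Ah
E = V_pack * C_pack = 61.038 * 23.26 = 1420 Wh

1420 Wh


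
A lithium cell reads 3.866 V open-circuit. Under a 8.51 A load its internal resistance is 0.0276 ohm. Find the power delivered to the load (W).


Step 1: V_terminal = OCV - I*R = 3.866 - 8.51 * 0.0276 = 3.6311 V
Step 2: P_out = V_terminal * I = 3.6311 * 8.51 = 30.90 W

30.90 W


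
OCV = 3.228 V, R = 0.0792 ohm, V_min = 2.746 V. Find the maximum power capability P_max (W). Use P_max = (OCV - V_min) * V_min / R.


P_max = (OCV - V_min) * V_min / R = (3.228 - 2.746) * 2.746 / 0.0792 = 0.482 * 2.746 / 0.0792 = 16.71 W

16.71 W


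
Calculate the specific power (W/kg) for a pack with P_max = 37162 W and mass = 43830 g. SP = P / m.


Convert: m = 43830 g = 43.83 kg
Specific power = 37162 W / 43.83 kg = 847.9 W/kg

847.9 W/kg


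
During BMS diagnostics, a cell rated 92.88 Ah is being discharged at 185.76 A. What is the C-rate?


C_rate = I / capacity = 185.76 / 92.88 = 2C

2C


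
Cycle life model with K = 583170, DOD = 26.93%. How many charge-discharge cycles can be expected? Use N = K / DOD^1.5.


DOD^1.5 = 139.75
N = K / DOD^1.5 = 583170 / 139.75 = 4173

4173 cycles


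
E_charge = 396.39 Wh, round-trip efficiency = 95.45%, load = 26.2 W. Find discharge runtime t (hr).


Step 1: E_discharge = eta/100 * E_charge = 95.45/100 * 396.39 = 378.35 Wh
Step 2: t = E_discharge / P = 378.35 / 26.2 = 14.44 hr

14.44 hr


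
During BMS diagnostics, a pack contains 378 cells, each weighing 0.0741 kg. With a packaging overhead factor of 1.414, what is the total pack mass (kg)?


Cell mass sum = 378 * 0.0741 = 28.01 kg
With overhead 1.414: m_pack = 28.01 * 1.414 = 39.61 kg

39.61 kg


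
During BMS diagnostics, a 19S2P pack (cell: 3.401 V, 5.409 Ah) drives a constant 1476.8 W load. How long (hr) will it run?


Step 1: E_pack = Ns * V_cell * Np * C_cell = 19 * 3.401 * 2 * 5.409 = 699.05 Wh
Step 2: t = E_pack / P = 699.05 / 1476.8 = 0.4734 hr

0.4734 hr


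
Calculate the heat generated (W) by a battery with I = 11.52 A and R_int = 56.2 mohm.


Convert: R = 56.2 mohm = 0.0562 ohm
I^2 = 132.71
Q = 132.71 * 0.0562 = 7.458 W

7.458 W


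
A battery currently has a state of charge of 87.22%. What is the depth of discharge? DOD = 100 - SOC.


DOD = 100 - SOC = 100 - 87.22 = 12.78%

12.78%


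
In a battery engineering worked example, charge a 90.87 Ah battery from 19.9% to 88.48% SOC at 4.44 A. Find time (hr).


delta_Ah = 90.87 * (88.48 - 19.9) / 100 = 62.319 Ah
t = delta_Ah / I = 62.319 / 4.44 = 14.04 hr

14.04 hr


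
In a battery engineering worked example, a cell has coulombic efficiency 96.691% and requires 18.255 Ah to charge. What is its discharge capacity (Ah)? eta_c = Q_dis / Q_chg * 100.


Q_dis = eta/100 * Q_chg = 96.691/100 * 18.255 = 17.65 Ah

17.65 Ah


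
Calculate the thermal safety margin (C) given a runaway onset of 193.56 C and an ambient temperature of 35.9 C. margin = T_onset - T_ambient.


margin = T_onset - T_ambient = 193.56 - 35.9 = 157.66 C

157.66 C


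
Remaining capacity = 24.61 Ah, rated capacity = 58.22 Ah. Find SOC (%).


SOC% = 24.61 / 58.22 * 100 = 42.27%

42.27%


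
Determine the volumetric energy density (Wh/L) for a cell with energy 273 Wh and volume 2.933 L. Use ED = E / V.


ED = E / V = 273 / 2.933 = 93.08 Wh/L

93.08 Wh/L


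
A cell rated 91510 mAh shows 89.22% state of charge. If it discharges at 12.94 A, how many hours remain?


Convert: C_total = 91510 mAh = 91.51 Ah
Step 1: remaining = SOC/100 * C_total = 89.22/100 * 91.51 = 81.645 Ah
Step 2: t = remaining / I = 81.645 / 12.94 = 6.310 hr

6.310 hr


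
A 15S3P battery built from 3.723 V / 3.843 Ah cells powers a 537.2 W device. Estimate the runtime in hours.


Step 1: E_pack = Ns * V_cell * Np * C_cell = 15 * 3.723 * 3 * 3.843 = 643.84 Wh
Step 2: t = E_pack / P = 643.84 / 537.2 = 1.199 hr

1.199 hr


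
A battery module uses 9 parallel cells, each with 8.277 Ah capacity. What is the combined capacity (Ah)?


Parallel capacities add: 9 * 8.277 Ah = 74.493 Ah

74.493 Ah


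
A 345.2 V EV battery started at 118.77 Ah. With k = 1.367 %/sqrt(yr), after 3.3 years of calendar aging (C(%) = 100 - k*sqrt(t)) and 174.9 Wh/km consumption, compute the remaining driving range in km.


Step 1: capacity retention = 100 - 1.367 * sqrt(3.3) = 100 - 1.367 * 1.8166 = 97.517%
Step 2: C_now = 118.77 * 97.517/100 = 115.82 Ah
Step 3: E_pack = V * C_now = 345.2 * 115.82 = 39981 Wh
Step 4: range = E_pack / consumption = 39981 / 174.9 = 228.6 km

228.6 km


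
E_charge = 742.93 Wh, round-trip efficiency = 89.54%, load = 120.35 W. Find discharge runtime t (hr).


Step 1: E_discharge = eta/100 * E_charge = 89.54/100 * 742.93 = 665.22 Wh
Step 2: t = E_discharge / P = 665.22 / 120.35 = 5.527 hr

5.527 hr


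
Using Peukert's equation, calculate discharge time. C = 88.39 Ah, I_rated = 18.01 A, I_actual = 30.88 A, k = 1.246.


Step 1: t_rated = C / I_rated = 88.39 / 18.01 = 4.9078 hr
Step 2: ratio = 18.01 / 30.88 = 0.58323
Step 3: ratio^k = 0.58323^1.246 = 0.51078
Step 4: t = t_rated * ratio^k = 4.9078 * 0.51078 = 2.507 hr

2.507 hr


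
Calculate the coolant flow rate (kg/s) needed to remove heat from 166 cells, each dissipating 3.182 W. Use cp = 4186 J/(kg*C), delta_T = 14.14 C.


Q_total = 166 * 3.182 = 528.21 W
m_dot = Q_total / (cp * dT) = 528.21 / (4186 * 14.14) = 0.008924 kg/s

0.008924 kg/s


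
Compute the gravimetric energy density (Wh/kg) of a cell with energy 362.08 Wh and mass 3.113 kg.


ED = E / m = 362.08 / 3.113 = 116.3 Wh/kg

116.3 Wh/kg


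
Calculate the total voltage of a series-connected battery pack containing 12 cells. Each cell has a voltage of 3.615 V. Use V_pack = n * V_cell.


Series voltages add: 12 * 3.615 V = 43.38 V

43.38 V


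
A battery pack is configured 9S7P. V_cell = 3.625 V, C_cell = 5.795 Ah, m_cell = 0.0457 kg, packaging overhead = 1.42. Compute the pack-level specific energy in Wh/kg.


Step 1: V_pack = 9 * 3.625 = 32.625 V
Step 2: C_pack = 7 * 5.795 = 40.565 Ah
Step 3: E_pack = V_pack * C_pack = 32.625 * 40.565 = 1323.4 Wh
Step 4: m_pack = 9 * 7 * 0.0457 * 1.42 = 4.0883 kg
Step 5: ED = E_pack / m_pack = 1323.4 / 4.0883 = 323.7 Wh/kg

323.7 Wh/kg


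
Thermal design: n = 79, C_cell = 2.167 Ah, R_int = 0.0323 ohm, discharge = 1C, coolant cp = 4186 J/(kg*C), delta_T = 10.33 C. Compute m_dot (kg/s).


Step 1: I = 1 * 2.167 = 2.167 A
Step 2: Q_cell = I^2 * R = 2.167^2 * 0.0323 = 0.15168 W
Step 3: Q_total = 79 * 0.15168 = 11.983 W
Step 4: m_dot = Q_total / (cp * dT) = 11.983 / (4186 * 10.33) = 2.771e-04 kg/s

2.771e-04 kg/s


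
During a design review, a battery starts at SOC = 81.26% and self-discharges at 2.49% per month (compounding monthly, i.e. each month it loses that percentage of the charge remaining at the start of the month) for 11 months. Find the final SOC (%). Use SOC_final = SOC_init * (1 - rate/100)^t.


Monthly retention factor = 1 - 2.49/100 = 0.9751
Over 11 months: factor^11 = 0.75778
SOC_final = 81.26 * 0.75778 = 61.58%

61.58%


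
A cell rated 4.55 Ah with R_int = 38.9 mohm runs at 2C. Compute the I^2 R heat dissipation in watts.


Convert: R = 38.9 mohm = 0.0389 ohm
Step 1: I = C_rate * capacity = 2 * 4.55 = 9.1 A
Step 2: Q = I^2 * R = 9.1^2 * 0.0389 = 82.81 * 0.0389 = 3.221 W

3.221 W


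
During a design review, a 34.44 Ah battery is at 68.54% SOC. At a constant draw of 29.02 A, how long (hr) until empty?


Step 1: remaining = SOC/100 * C_total = 68.54/100 * 34.44 = 23.605 Ah
Step 2: t = remaining / I = 23.605 / 29.02 = 0.8134 hr

0.8134 hr


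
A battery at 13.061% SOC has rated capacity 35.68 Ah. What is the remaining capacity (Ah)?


remaining = SOC / 100 * total = 13.061 / 100 * 35.68 = 4.660 Ah

4.660 Ah


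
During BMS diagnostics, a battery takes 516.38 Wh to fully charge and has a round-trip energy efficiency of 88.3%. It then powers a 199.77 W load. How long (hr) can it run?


Step 1: E_discharge = eta/100 * E_charge = 88.3/100 * 516.38 = 455.96 Wh
Step 2: t = E_discharge / P = 455.96 / 199.77 = 2.282 hr

2.282 hr


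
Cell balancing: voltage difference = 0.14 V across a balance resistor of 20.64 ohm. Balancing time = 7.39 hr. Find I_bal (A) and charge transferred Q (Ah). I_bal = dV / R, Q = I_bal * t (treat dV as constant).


First, Ohm's law: I_bal = 0.14 V / 20.64 ohm = 0.0067829 A
Then Q = I * t = 0.0067829 A * 7.39 hr = 0.05013 Ah

I=0.0067829 A, Q=0.05013 Ah


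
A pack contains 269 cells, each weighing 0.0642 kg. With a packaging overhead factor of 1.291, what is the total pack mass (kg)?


Cell mass sum = 269 * 0.0642 = 17.27 kg
With overhead 1.291: m_pack = 17.27 * 1.291 = 22.30 kg

22.30 kg


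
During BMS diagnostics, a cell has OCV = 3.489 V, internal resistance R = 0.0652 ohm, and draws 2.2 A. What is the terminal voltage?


IR drop = 2.2 * 0.0652 = 0.14344 V
V = 3.489 - 0.14344 = 3.346 V

3.346 V


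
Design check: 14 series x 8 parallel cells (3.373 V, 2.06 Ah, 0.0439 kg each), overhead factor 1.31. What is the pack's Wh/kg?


Step 1: V_pack = 14 * 3.373 = 47.222 V
Step 2: C_pack = 8 * 2.06 = 16.48 Ah
Step 3: E_pack = V_pack * C_pack = 47.222 * 16.48 = 778.22 Wh
Step 4: m_pack = 14 * 8 * 0.0439 * 1.31 = 6.441 kg
Step 5: ED = E_pack / m_pack = 778.22 / 6.441 = 120.8 Wh/kg

120.8 Wh/kg


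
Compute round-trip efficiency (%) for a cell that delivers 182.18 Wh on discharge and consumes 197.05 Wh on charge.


eta_e = E_dis / E_chg * 100 = 182.18 / 197.05 * 100 = 92.45%

92.45%


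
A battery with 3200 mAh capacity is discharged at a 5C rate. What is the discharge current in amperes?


Convert: capacity = 3200 mAh = 3.2 Ah
I = C_rate * capacity = 5 * 3.2 = 16 A

16 A


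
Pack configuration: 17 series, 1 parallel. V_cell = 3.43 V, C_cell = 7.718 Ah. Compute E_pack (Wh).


V_pack = 17 * 3.43 = 58.31 V
C_pack = 1 * 7.718 = 7.718 Ah
E = V_pack * C_pack = 58.31 * 7.718 = 450.0 Wh

450.0 Wh


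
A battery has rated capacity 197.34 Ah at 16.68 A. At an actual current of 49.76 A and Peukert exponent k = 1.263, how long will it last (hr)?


t_rated = C / I_rated = 197.34 / 16.68 = 11.831 hr
(I_rated/I)^k = (0.33521)^1.263 = 0.25146
t = t_rated * (I_rated/I)^k = 11.831 * 0.25146 = 2.975 hr

2.975 hr


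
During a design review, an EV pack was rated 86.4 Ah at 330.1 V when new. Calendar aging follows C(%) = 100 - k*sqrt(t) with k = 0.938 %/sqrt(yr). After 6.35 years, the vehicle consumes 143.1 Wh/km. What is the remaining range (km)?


Step 1: capacity retention = 100 - 0.938 * sqrt(6.35) = 100 - 0.938 * 2.5199 = 97.636%
Step 2: C_now = 86.4 * 97.636/100 = 84.358 Ah
Step 3: E_pack = V * C_now = 330.1 * 84.358 = 27847 Wh
Step 4: range = E_pack / consumption = 27847 / 143.1 = 194.6 km

194.6 km
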